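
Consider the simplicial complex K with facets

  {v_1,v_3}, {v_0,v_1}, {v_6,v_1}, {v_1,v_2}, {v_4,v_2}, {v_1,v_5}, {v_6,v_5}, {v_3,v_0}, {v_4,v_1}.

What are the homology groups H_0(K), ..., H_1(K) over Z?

Take the total order v_0 < v_1 < v_2 < v_3 < v_4 < v_5 < v_6 on the vertex set. Then K (dimension 1) consists of the simplices:

  0-simplices (7): [v_0], [v_1], [v_2], [v_3], [v_4], [v_5], [v_6]
  1-simplices (9): [v_0,v_1], [v_0,v_3], [v_1,v_2], [v_1,v_3], [v_1,v_4], [v_1,v_5], [v_1,v_6], [v_2,v_4], [v_5,v_6]

Hence C_0 ≅ Z^7, C_1 ≅ Z^9.

∂_1: C_1 → C_0 is given by ∂[p,q] = [q] − [p]. For instance
  ∂[v_1,v_3] = [v_3] − [v_1].
The resulting 7×9 matrix has rank 6, and its Smith normal form has invariant factors (1,1,1,1,1,1).

Computing H_k = (kernel of ∂_k) / (image of ∂_{k+1}):

  H_0: rank C_0 − rank ∂_1 = 7 − 6 = 1, and the invariant factors of ∂_1 are all 1, so H_0 = Z.
  H_1: rank ker ∂_1 − rank ∂_2 = (9 − 6) − 0 = 3, and there is no ∂_2, so H_1 = Z^3.

As a check, the Euler characteristic is 7 − 9 = -2, which agrees with 1 − 3 = -2.
(K is a triangulation of a wedge of 3 circles.)

H_0 ≅ Z,  H_1 ≅ Z^3.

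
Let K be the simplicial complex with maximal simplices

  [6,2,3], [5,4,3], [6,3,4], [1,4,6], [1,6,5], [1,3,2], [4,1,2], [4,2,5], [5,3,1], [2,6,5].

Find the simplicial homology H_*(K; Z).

Take the total order 1 < 2 < 3 < 4 < 5 < 6 on the vertex set. Then K (dimension 2) consists of the simplices:

  0-simplices (6): [1], [2], [3], [4], [5], [6]
  1-simplices (15): [1,2], [1,3], [1,4], [1,5], [1,6], [2,3], [2,4], [2,5], [2,6], [3,4], [3,5], [3,6], [4,5], [4,6], [5,6]
  2-simplices (10): [1,2,3], [1,2,4], [1,3,5], [1,4,6], [1,5,6], [2,3,6], [2,4,5], [2,5,6], [3,4,5], [3,4,6]

Hence C_0 ≅ Z^6, C_1 ≅ Z^15, C_2 ≅ Z^10.

∂_1: C_1 → C_0 sends each edge [p,q] (with p < q) to q − p.
The 6×15 boundary matrix has rank 5 and Smith normal form diag(1,1,1,1,1).

The boundary map ∂_2: C_2 → C_1 acts by ∂[p,q,r] = [q,r] − [p,r] + [p,q]. For instance
  ∂[3,4,6] = [4,6] − [3,6] + [3,4],
  ∂[1,2,3] = [2,3] − [1,3] + [1,2].
This gives a 15×10 integer matrix of rank 10; reducing to Smith normal form yields diagonal entries (1,1,1,1,1,1,1,1,1,2).

Now H_k = ker ∂_k / im ∂_{k+1}, so:

  H_0: rank C_0 − rank ∂_1 = 6 − 5 = 1, and the invariant factors of ∂_1 are all 1, so H_0 ≅ Z.
  H_1: rank ker ∂_1 − rank ∂_2 = (15 − 5) − 10 = 0, and ∂_2 has invariant factor 2 > 1, so H_1 ≅ Z/2.
  H_2: rank ker ∂_2 − rank ∂_3 = (10 − 10) − 0 = 0, and there is no ∂_3, so H_2 ≅ 0.

As a check, the Euler characteristic is 6 − 15 + 10 = 1, which agrees with 1 − 0 + 0 = 1.

H_0 ≅ Z,  H_1 ≅ Z/2,  H_2 = 0.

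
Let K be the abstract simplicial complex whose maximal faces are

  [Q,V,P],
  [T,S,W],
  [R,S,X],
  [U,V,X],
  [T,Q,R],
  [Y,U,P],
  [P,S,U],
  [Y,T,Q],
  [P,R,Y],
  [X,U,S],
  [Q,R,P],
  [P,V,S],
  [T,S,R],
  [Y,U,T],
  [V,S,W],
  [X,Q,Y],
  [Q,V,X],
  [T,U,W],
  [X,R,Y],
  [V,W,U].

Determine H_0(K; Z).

H_0 ≅ Z.

K has 10 vertices, 30 edges, 20 triangles.
rank ∂_0 = 0, rank ∂_1 = 9 ⇒ b_0 = 10 − 0 − 9 = 1; all invariant factors of ∂_1 are 1 so no torsion. So H_0 ≅ Z.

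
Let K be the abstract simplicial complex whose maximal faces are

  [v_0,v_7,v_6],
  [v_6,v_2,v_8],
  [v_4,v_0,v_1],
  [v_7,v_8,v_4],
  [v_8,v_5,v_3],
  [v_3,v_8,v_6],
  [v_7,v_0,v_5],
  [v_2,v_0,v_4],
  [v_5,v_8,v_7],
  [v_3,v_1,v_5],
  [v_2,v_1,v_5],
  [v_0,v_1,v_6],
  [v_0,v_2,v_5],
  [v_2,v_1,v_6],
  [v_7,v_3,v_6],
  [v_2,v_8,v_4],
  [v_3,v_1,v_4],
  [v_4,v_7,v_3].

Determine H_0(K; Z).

H_0 ≅ Z.

We work with the vertex ordering v_0 < v_1 < v_2 < v_3 < v_4 < v_5 < v_6 < v_7 < v_8. The simplices of K, each written with vertices in increasing order, are:

  0-simplices (9): [v_0], [v_1], [v_2], [v_3], [v_4], [v_5], [v_6], [v_7], [v_8]
  1-simplices (27): (27 of them)
  2-simplices (18): (18 of them)

Hence C_0 ≅ Z^9, C_1 ≅ Z^27, C_2 ≅ Z^18.

Boundary ∂_1: C_1 → C_0 sends each edge [p,q] (with p < q) to q − p.
The 9×27 boundary matrix has rank 8 and Smith normal form diag(1,1,1,1,1,1,1,1).

∂_2: C_2 → C_1 sends each 2-simplex [p,q,r] to [q,r] − [p,r] + [p,q]. For instance
  ∂[v_5,v_7,v_8] = [v_7,v_8] − [v_5,v_8] + [v_5,v_7],
  ∂[v_1,v_2,v_5] = [v_2,v_5] − [v_1,v_5] + [v_1,v_2].
As a 27×18 matrix over Z this has rank 18, with invariant factors (1,1,1,1,1,1,1,1,1,1,1,1,1,1,1,1,1,2).

From H_k ≅ ker(∂_k) / im(∂_{k+1}) we obtain:

  H_0: rank C_0 − rank ∂_1 = 9 − 8 = 1, and the invariant factors of ∂_1 are all 1, so H_0 ≅ Z.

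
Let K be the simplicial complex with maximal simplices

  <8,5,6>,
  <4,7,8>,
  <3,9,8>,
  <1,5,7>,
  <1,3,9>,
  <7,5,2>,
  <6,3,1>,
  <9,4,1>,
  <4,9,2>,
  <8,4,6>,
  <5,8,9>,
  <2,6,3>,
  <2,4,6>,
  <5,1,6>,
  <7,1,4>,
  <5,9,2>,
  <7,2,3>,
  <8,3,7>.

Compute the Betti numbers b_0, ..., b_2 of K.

Take the total order 1 < 2 < 3 < 4 < 5 < 6 < 7 < 8 < 9 on the vertex set. Then K (dimension 2) consists of the simplices:

  0-simplices (9): [1], [2], [3], [4], [5], [6], [7], [8], [9]
  1-simplices (27): (27 of them)
  2-simplices (18): [1,3,6], [1,3,9], [1,4,7], [1,4,9], [1,5,6], [1,5,7], [2,3,6], [2,3,7], [2,4,6], [2,4,9], [2,5,7], [2,5,9], [3,7,8], [3,8,9], [4,6,8], [4,7,8], [5,6,8], [5,8,9]

Hence C_0 ≅ Z^9, C_1 ≅ Z^27, C_2 ≅ Z^18.

∂_1: C_1 → C_0 sends each edge [p,q] (with p < q) to q − p. For instance
  ∂[3,9] = [9] − [3].
The 9×27 boundary matrix has rank 8 and Smith normal form diag(1,1,1,1,1,1,1,1).

∂_2: C_2 → C_1 acts by ∂[p,q,r] = [q,r] − [p,r] + [p,q]. For instance
  ∂[2,5,9] = [5,9] − [2,9] + [2,5],
  ∂[1,3,9] = [3,9] − [1,9] + [1,3].
The 27×18 boundary matrix has rank 17 and Smith normal form diag(1,1,1,1,1,1,1,1,1,1,1,1,1,1,1,1,1).

Computing H_k = (kernel of ∂_k) / (image of ∂_{k+1}):

  H_0: rank C_0 − rank ∂_1 = 9 − 8 = 1, and the invariant factors of ∂_1 are all 1, so H_0 ≅ Z.
  H_1: rank ker ∂_1 − rank ∂_2 = (27 − 8) − 17 = 2, and the invariant factors of ∂_2 are all 1, so H_1 ≅ Z^2.
  H_2: rank ker ∂_2 − rank ∂_3 = (18 − 17) − 0 = 1, and there is no ∂_3, so H_2 ≅ Z.

Hence the Betti numbers are b_0 = 1, b_1 = 2, b_2 = 1.

b_0 = 1, b_1 = 2, b_2 = 1.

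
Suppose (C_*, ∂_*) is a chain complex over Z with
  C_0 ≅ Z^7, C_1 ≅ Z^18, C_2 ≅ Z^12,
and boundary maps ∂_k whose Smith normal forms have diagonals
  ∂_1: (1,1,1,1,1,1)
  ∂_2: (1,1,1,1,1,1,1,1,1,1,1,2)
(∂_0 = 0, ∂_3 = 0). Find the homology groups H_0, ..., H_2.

H_0 ≅ Z,  H_1 ≅ Z/2,  H_2 = 0.

H_0: b_0 = 7 − 0 − 6 = 1; torsion from ∂_1 factors > 1: none. So H_0 ≅ Z.
H_1: b_1 = 18 − 6 − 12 = 0; torsion from ∂_2 factors > 1: [2]. So H_1 ≅ Z/2.
H_2: b_2 = 12 − 12 − 0 = 0; torsion from ∂_3 factors > 1: none. So H_2 ≅ 0.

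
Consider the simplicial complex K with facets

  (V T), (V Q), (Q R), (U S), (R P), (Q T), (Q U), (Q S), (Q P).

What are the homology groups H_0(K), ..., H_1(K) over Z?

Order the vertices as P < Q < R < S < T < U < V. Listing each simplex with vertices in this order, K has dimension 1 with simplices:

  0-simplices (7): P, Q, R, S, T, U, V
  1-simplices (9): PQ, PR, QR, QS, QT, QU, QV, SU, TV

so the chain groups are C_0 ≅ Z^7, C_1 ≅ Z^9.

The boundary map ∂_1: C_1 → C_0 sends each edge [p,q] (with p < q) to q − p.
This gives a 7×9 integer matrix of rank 6; reducing to Smith normal form yields diagonal entries (1,1,1,1,1,1).

Computing H_k = (kernel of ∂_k) / (image of ∂_{k+1}):

  H_0: rank C_0 − rank ∂_1 = 7 − 6 = 1, and the invariant factors of ∂_1 are all 1, so H_0 = Z.
  H_1: rank ker ∂_1 − rank ∂_2 = (9 − 6) − 0 = 3, and there is no ∂_2, so H_1 = Z^3.

H_0 = Z,  H_1 = Z^3.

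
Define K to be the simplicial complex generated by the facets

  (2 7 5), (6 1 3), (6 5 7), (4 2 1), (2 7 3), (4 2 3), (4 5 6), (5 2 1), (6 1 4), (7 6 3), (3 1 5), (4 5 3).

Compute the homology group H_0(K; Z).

Order the vertices as 1 < 2 < 3 < 4 < 5 < 6 < 7. Listing each simplex with vertices in this order, K has dimension 2 with simplices:

  0-simplices (7): [1], [2], [3], [4], [5], [6], [7]
  1-simplices (18): [1,2], [1,3], [1,4], [1,5], [1,6], [2,3], [2,4], [2,5], [2,7], [3,4], [3,5], [3,6], [3,7], [4,5], [4,6], [5,6], [5,7], [6,7]
  2-simplices (12): [1,2,4], [1,2,5], [1,3,5], [1,3,6], [1,4,6], [2,3,4], [2,3,7], [2,5,7], [3,4,5], [3,6,7], [4,5,6], [5,6,7]

Hence C_0 ≅ Z^7, C_1 ≅ Z^18, C_2 ≅ Z^12.

Boundary ∂_1: C_1 → C_0 maps an edge to its endpoints' difference, ∂[p,q] = q − p. For instance
  ∂[6,7] = [7] − [6].
As a 7×18 matrix over Z this has rank 6, with invariant factors (1,1,1,1,1,1).

∂_2: C_2 → C_1 acts by ∂[p,q,r] = [q,r] − [p,r] + [p,q]. For instance
  ∂[2,3,7] = [3,7] − [2,7] + [2,3],
  ∂[1,2,5] = [2,5] − [1,5] + [1,2].
This gives a 18×12 integer matrix of rank 12; reducing to Smith normal form yields diagonal entries (1,1,1,1,1,1,1,1,1,1,1,2).

From H_k ≅ ker(∂_k) / im(∂_{k+1}) we obtain:

  H_0: rank C_0 − rank ∂_1 = 7 − 6 = 1, and the invariant factors of ∂_1 are all 1, so H_0 = Z.

H_0 ≅ Z.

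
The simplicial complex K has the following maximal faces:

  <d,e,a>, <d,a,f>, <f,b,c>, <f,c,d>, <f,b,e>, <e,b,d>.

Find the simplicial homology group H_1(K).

We work with the vertex ordering a < b < c < d < e < f. The simplices of K, each written with vertices in increasing order, are:

  0-simplices (6): a, b, c, d, e, f
  1-simplices (12): ad, ae, af, bc, bd, be, bf, cd, cf, de, df, ef
  2-simplices (6): ade, adf, bcf, bde, bef, cdf

giving chain groups C_0 ≅ Z^6, C_1 ≅ Z^12, C_2 ≅ Z^6.

∂_1: C_1 → C_0 is given by ∂[p,q] = [q] − [p].
The 6×12 boundary matrix has rank 5 and Smith normal form diag(1,1,1,1,1).

Boundary ∂_2: C_2 → C_1 sends each 2-simplex [p,q,r] to [q,r] − [p,r] + [p,q]. For instance
  ∂cdf = df − cf + cd,
  ∂ade = de − ae + ad.
The 12×6 boundary matrix has rank 6 and Smith normal form diag(1,1,1,1,1,1).

Now H_k = ker ∂_k / im ∂_{k+1}, so:

  H_1: rank ker ∂_1 − rank ∂_2 = (12 − 5) − 6 = 1, and the invariant factors of ∂_2 are all 1, so H_1 ≅ Z.

(K is a triangulation of the cylinder S^1 x I.)

H_1 = Z.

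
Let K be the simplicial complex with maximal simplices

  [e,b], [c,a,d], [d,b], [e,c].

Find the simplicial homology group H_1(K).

Order the vertices as a < b < c < d < e. Listing each simplex with vertices in this order, K has dimension 2 with simplices:

  0-simplices (5): a, b, c, d, e
  1-simplices (6): ac, ad, bd, be, cd, ce
  2-simplices (1): acd

Hence C_0 ≅ Z^5, C_1 ≅ Z^6, C_2 ≅ Z^1.

The boundary map ∂_1: C_1 → C_0 sends each edge [p,q] (with p < q) to q − p. For instance
  ∂ac = c − a.
This gives a 5×6 integer matrix of rank 4; reducing to Smith normal form yields diagonal entries (1,1,1,1).

Boundary ∂_2: C_2 → C_1 acts by ∂[p,q,r] = [q,r] − [p,r] + [p,q]. For instance
  ∂acd = cd − ad + ac.
As a 6×1 matrix over Z this has rank 1, with invariant factors (1).

Now H_k = ker ∂_k / im ∂_{k+1}, so:

  H_1: rank ker ∂_1 − rank ∂_2 = (6 − 4) − 1 = 1, and the invariant factors of ∂_2 are all 1, so H_1 = Z.

H_1 = Z.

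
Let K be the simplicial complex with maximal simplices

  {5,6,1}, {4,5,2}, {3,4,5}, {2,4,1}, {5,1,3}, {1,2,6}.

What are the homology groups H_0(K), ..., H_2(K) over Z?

H_0 ≅ Z,  H_1 ≅ Z,  H_2 = 0.

K has 6 vertices, 12 edges, 6 triangles.
rank ∂_0 = 0, rank ∂_1 = 5 ⇒ b_0 = 6 − 0 − 5 = 1; all invariant factors of ∂_1 are 1 so no torsion. So H_0 ≅ Z.
rank ∂_1 = 5, rank ∂_2 = 6 ⇒ b_1 = 12 − 5 − 6 = 1; all invariant factors of ∂_2 are 1 so no torsion. So H_1 ≅ Z.
rank ∂_2 = 6, rank ∂_3 = 0 ⇒ b_2 = 6 − 6 − 0 = 0. So H_2 ≅ 0.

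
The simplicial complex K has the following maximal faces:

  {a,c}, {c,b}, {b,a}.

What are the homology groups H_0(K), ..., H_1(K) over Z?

H_0 ≅ Z,  H_1 ≅ Z.

We work with the vertex ordering a < b < c. The simplices of K, each written with vertices in increasing order, are:

  0-simplices (3): a, b, c
  1-simplices (3): ab, ac, bc

so the chain groups are C_0 ≅ Z^3, C_1 ≅ Z^3.

The boundary map ∂_1: C_1 → C_0 is given by ∂[p,q] = [q] − [p]. For instance
  ∂bc = c − b.
The resulting 3×3 matrix has rank 2, and its Smith normal form has invariant factors (1,1).

From H_k ≅ ker(∂_k) / im(∂_{k+1}) we obtain:

  H_0: rank C_0 − rank ∂_1 = 3 − 2 = 1, and the invariant factors of ∂_1 are all 1, so H_0 ≅ Z.
  H_1: rank ker ∂_1 − rank ∂_2 = (3 − 2) − 0 = 1, and there is no ∂_2, so H_1 ≅ Z.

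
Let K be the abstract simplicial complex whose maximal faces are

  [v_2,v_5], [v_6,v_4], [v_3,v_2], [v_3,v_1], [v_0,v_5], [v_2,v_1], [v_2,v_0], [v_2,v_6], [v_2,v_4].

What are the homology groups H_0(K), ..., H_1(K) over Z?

H_0 ≅ Z,  H_1 ≅ Z^3.

We work with the vertex ordering v_0 < v_1 < v_2 < v_3 < v_4 < v_5 < v_6. The simplices of K, each written with vertices in increasing order, are:

  0-simplices (7): [v_0], [v_1], [v_2], [v_3], [v_4], [v_5], [v_6]
  1-simplices (9): [v_0,v_2], [v_0,v_5], [v_1,v_2], [v_1,v_3], [v_2,v_3], [v_2,v_4], [v_2,v_5], [v_2,v_6], [v_4,v_6]

giving chain groups C_0 ≅ Z^7, C_1 ≅ Z^9.

The boundary map ∂_1: C_1 → C_0 is given by ∂[p,q] = [q] − [p]. For instance
  ∂[v_1,v_3] = [v_3] − [v_1].
The resulting 7×9 matrix has rank 6, and its Smith normal form has invariant factors (1,1,1,1,1,1).

Computing H_k = (kernel of ∂_k) / (image of ∂_{k+1}):

  H_0: rank C_0 − rank ∂_1 = 7 − 6 = 1, and the invariant factors of ∂_1 are all 1, so H_0 = Z.
  H_1: rank ker ∂_1 − rank ∂_2 = (9 − 6) − 0 = 3, and there is no ∂_2, so H_1 = Z^3.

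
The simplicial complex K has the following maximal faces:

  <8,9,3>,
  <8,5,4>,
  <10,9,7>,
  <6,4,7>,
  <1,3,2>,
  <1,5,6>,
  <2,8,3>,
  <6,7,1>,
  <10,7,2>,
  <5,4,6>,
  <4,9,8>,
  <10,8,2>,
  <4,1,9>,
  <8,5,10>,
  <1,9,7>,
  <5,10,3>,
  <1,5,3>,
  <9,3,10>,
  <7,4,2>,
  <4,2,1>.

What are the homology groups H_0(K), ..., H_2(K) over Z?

We work with the vertex ordering 1 < 2 < 3 < 4 < 5 < 6 < 7 < 8 < 9 < 10. The simplices of K, each written with vertices in increasing order, are:

  0-simplices (10): [1], [2], [3], [4], [5], [6], [7], [8], [9], [10]
  1-simplices (30): (30 of them)
  2-simplices (20): (20 of them)

Hence C_0 ≅ Z^10, C_1 ≅ Z^30, C_2 ≅ Z^20.

∂_1: C_1 → C_0 maps an edge to its endpoints' difference, ∂[p,q] = q − p. For instance
  ∂[8,9] = [9] − [8].
As a 10×30 matrix over Z this has rank 9, with invariant factors (1,1,1,1,1,1,1,1,1).

Boundary ∂_2: C_2 → C_1 sends each 2-simplex [p,q,r] to [q,r] − [p,r] + [p,q]. For instance
  ∂[2,7,10] = [7,10] − [2,10] + [2,7],
  ∂[1,7,9] = [7,9] − [1,9] + [1,7].
As a 30×20 matrix over Z this has rank 20, with invariant factors (1,1,1,1,1,1,1,1,1,1,1,1,1,1,1,1,1,1,1,2).

From H_k ≅ ker(∂_k) / im(∂_{k+1}) we obtain:

  H_0: rank C_0 − rank ∂_1 = 10 − 9 = 1, and the invariant factors of ∂_1 are all 1, so H_0 ≅ Z.
  H_1: rank ker ∂_1 − rank ∂_2 = (30 − 9) − 20 = 1, and ∂_2 has invariant factor 2 > 1, so H_1 ≅ Z ⊕ Z_2.
  H_2: rank ker ∂_2 − rank ∂_3 = (20 − 20) − 0 = 0, and there is no ∂_3, so H_2 ≅ 0.

As a check, the Euler characteristic is 10 − 30 + 20 = 0, which agrees with 1 − 1 + 0 = 0.

H_0 ≅ Z,  H_1 ≅ Z ⊕ Z_2,  H_2 = 0.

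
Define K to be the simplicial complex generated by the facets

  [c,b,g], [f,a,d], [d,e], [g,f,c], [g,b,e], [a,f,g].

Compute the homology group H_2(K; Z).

H_2 = 0.

Order the vertices as a < b < c < d < e < f < g. Listing each simplex with vertices in this order, K has dimension 2 with simplices:

  0-simplices (7): a, b, c, d, e, f, g
  1-simplices (12): ad, af, ag, bc, be, bg, cf, cg, de, df, eg, fg
  2-simplices (5): adf, afg, bcg, beg, cfg

Hence C_0 ≅ Z^7, C_1 ≅ Z^12, C_2 ≅ Z^5.

Boundary ∂_1: C_1 → C_0 sends each edge [p,q] (with p < q) to q − p. For instance
  ∂be = e − b.
As a 7×12 matrix over Z this has rank 6, with invariant factors (1,1,1,1,1,1).

Boundary ∂_2: C_2 → C_1 maps a triangle to the signed sum of its edges. For instance
  ∂adf = df − af + ad,
  ∂afg = fg − ag + af.
This gives a 12×5 integer matrix of rank 5; reducing to Smith normal form yields diagonal entries (1,1,1,1,1).

From H_k ≅ ker(∂_k) / im(∂_{k+1}) we obtain:

  H_2: rank ker ∂_2 − rank ∂_3 = (5 − 5) − 0 = 0, and there is no ∂_3, so H_2 ≅ 0.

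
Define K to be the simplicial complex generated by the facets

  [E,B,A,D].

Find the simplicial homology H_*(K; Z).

Take the total order A < B < D < E on the vertex set. Then K (dimension 3) consists of the simplices:

  0-simplices (4): A, B, D, E
  1-simplices (6): AB, AD, AE, BD, BE, DE
  2-simplices (4): ABD, ABE, ADE, BDE
  3-simplices (1): ABDE

giving chain groups C_0 ≅ Z^4, C_1 ≅ Z^6, C_2 ≅ Z^4, C_3 ≅ Z^1.

∂_1: C_1 → C_0 maps an edge to its endpoints' difference, ∂[p,q] = q − p.
The 4×6 boundary matrix has rank 3 and Smith normal form diag(1,1,1).

Boundary ∂_2: C_2 → C_1 acts by ∂[p,q,r] = [q,r] − [p,r] + [p,q]. For instance
  ∂BDE = DE − BE + BD,
  ∂ABE = BE − AE + AB.
This gives a 6×4 integer matrix of rank 3; reducing to Smith normal form yields diagonal entries (1,1,1).

∂_3: C_3 → C_2 sends each 3-simplex σ to the alternating sum Σ_i (−1)^i (σ with its i-th vertex removed). For instance
  ∂ABDE = BDE − ADE + ABE − ABD.
The resulting 4×1 matrix has rank 1, and its Smith normal form has invariant factors (1).

Computing H_k = (kernel of ∂_k) / (image of ∂_{k+1}):

  H_0: rank C_0 − rank ∂_1 = 4 − 3 = 1, and the invariant factors of ∂_1 are all 1, so H_0 ≅ Z.
  H_1: rank ker ∂_1 − rank ∂_2 = (6 − 3) − 3 = 0, and the invariant factors of ∂_2 are all 1, so H_1 ≅ 0.
  H_2: rank ker ∂_2 − rank ∂_3 = (4 − 3) − 1 = 0, and the invariant factors of ∂_3 are all 1, so H_2 ≅ 0.
  H_3: rank ker ∂_3 − rank ∂_4 = (1 − 1) − 0 = 0, and there is no ∂_4, so H_3 ≅ 0.

(K is a triangulation of the 3-simplex.)

H_0 ≅ Z,  H_1 = 0,  H_2 = 0,  H_3 = 0.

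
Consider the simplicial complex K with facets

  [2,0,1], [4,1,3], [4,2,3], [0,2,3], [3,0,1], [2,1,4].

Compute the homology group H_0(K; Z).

H_0 ≅ Z.

K has 5 vertices, 9 edges, 6 triangles.
rank ∂_0 = 0, rank ∂_1 = 4 ⇒ b_0 = 5 − 0 − 4 = 1; all invariant factors of ∂_1 are 1 so no torsion. So H_0 ≅ Z.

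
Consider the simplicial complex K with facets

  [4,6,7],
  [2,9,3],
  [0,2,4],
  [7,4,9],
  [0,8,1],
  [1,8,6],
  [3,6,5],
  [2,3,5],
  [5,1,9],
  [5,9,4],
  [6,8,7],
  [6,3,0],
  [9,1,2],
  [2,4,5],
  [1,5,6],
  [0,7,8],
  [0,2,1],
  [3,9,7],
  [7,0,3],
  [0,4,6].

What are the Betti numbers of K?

K has 10 vertices, 30 edges, 20 triangles.
rank ∂_0 = 0, rank ∂_1 = 9 ⇒ b_0 = 10 − 0 − 9 = 1; all invariant factors of ∂_1 are 1 so no torsion. So H_0 ≅ Z.
rank ∂_1 = 9, rank ∂_2 = 20 ⇒ b_1 = 30 − 9 − 20 = 1; ∂_2 has invariant factor(s) [2] giving torsion. So H_1 ≅ Z ⊕ Z/2Z.
rank ∂_2 = 20, rank ∂_3 = 0 ⇒ b_2 = 20 − 20 − 0 = 0. So H_2 ≅ 0.

b_0 = 1, b_1 = 1, b_2 = 0.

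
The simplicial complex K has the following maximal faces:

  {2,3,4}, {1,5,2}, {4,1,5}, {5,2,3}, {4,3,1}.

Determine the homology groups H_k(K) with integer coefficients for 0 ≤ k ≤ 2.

We work with the vertex ordering 1 < 2 < 3 < 4 < 5. The simplices of K, each written with vertices in increasing order, are:

  0-simplices (5): [1], [2], [3], [4], [5]
  1-simplices (10): [1,2], [1,3], [1,4], [1,5], [2,3], [2,4], [2,5], [3,4], [3,5], [4,5]
  2-simplices (5): [1,2,5], [1,3,4], [1,4,5], [2,3,4], [2,3,5]

Hence C_0 ≅ Z^5, C_1 ≅ Z^10, C_2 ≅ Z^5.

∂_1: C_1 → C_0 is given by ∂[p,q] = [q] − [p].
As a 5×10 matrix over Z this has rank 4, with invariant factors (1,1,1,1).

Boundary ∂_2: C_2 → C_1 maps a triangle to the signed sum of its edges. For instance
  ∂[1,4,5] = [4,5] − [1,5] + [1,4],
  ∂[1,2,5] = [2,5] − [1,5] + [1,2].
The resulting 10×5 matrix has rank 5, and its Smith normal form has invariant factors (1,1,1,1,1).

From H_k ≅ ker(∂_k) / im(∂_{k+1}) we obtain:

  H_0: rank C_0 − rank ∂_1 = 5 − 4 = 1, and the invariant factors of ∂_1 are all 1, so H_0 = Z.
  H_1: rank ker ∂_1 − rank ∂_2 = (10 − 4) − 5 = 1, and the invariant factors of ∂_2 are all 1, so H_1 = Z.
  H_2: rank ker ∂_2 − rank ∂_3 = (5 − 5) − 0 = 0, and there is no ∂_3, so H_2 = 0.

As a check, the Euler characteristic is 5 − 10 + 5 = 0, which agrees with 1 − 1 + 0 = 0.
(K is a triangulation of the Möbius band.)

H_0 ≅ Z,  H_1 ≅ Z,  H_2 = 0.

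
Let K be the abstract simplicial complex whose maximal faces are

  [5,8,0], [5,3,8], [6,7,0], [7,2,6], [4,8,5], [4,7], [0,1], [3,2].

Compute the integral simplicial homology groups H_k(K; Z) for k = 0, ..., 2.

H_0 ≅ Z,  H_1 ≅ Z^2,  H_2 = 0.

Take the total order 0 < 1 < 2 < 3 < 4 < 5 < 6 < 7 < 8 on the vertex set. Then K (dimension 2) consists of the simplices:

  0-simplices (9): [0], [1], [2], [3], [4], [5], [6], [7], [8]
  1-simplices (15): [0,1], [0,5], [0,6], [0,7], [0,8], [2,3], [2,6], [2,7], [3,5], [3,8], [4,5], [4,7], [4,8], [5,8], [6,7]
  2-simplices (5): [0,5,8], [0,6,7], [2,6,7], [3,5,8], [4,5,8]

giving chain groups C_0 ≅ Z^9, C_1 ≅ Z^15, C_2 ≅ Z^5.

Boundary ∂_1: C_1 → C_0 maps an edge to its endpoints' difference, ∂[p,q] = q − p. For instance
  ∂[0,5] = [5] − [0].
This gives a 9×15 integer matrix of rank 8; reducing to Smith normal form yields diagonal entries (1,1,1,1,1,1,1,1).

∂_2: C_2 → C_1 sends each 2-simplex [p,q,r] to [q,r] − [p,r] + [p,q]. For instance
  ∂[3,5,8] = [5,8] − [3,8] + [3,5],
  ∂[2,6,7] = [6,7] − [2,7] + [2,6].
This gives a 15×5 integer matrix of rank 5; reducing to Smith normal form yields diagonal entries (1,1,1,1,1).

From H_k ≅ ker(∂_k) / im(∂_{k+1}) we obtain:

  H_0: rank C_0 − rank ∂_1 = 9 − 8 = 1, and the invariant factors of ∂_1 are all 1, so H_0 ≅ Z.
  H_1: rank ker ∂_1 − rank ∂_2 = (15 − 8) − 5 = 2, and the invariant factors of ∂_2 are all 1, so H_1 ≅ Z^2.
  H_2: rank ker ∂_2 − rank ∂_3 = (5 − 5) − 0 = 0, and there is no ∂_3, so H_2 ≅ 0.

As a check, the Euler characteristic is 9 − 15 + 5 = -1, which agrees with 1 − 2 + 0 = -1.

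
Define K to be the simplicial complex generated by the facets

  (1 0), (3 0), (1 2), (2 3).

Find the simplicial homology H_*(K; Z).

Order the vertices as 0 < 1 < 2 < 3. Listing each simplex with vertices in this order, K has dimension 1 with simplices:

  0-simplices (4): [0], [1], [2], [3]
  1-simplices (4): [0,1], [0,3], [1,2], [2,3]

so the chain groups are C_0 ≅ Z^4, C_1 ≅ Z^4.

Boundary ∂_1: C_1 → C_0 maps an edge to its endpoints' difference, ∂[p,q] = q − p.
As a 4×4 matrix over Z this has rank 3, with invariant factors (1,1,1).

From H_k ≅ ker(∂_k) / im(∂_{k+1}) we obtain:

  H_0: rank C_0 − rank ∂_1 = 4 − 3 = 1, and the invariant factors of ∂_1 are all 1, so H_0 ≅ Z.
  H_1: rank ker ∂_1 − rank ∂_2 = (4 − 3) − 0 = 1, and there is no ∂_2, so H_1 ≅ Z.

H_0 = Z,  H_1 = Z.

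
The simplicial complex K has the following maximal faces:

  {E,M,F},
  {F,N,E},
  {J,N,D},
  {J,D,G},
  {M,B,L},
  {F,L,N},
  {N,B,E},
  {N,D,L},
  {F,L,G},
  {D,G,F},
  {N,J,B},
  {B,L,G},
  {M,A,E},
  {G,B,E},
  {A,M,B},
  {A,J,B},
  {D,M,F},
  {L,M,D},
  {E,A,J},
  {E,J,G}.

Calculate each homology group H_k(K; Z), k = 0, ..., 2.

We work with the vertex ordering A < B < D < E < F < G < J < L < M < N. The simplices of K, each written with vertices in increasing order, are:

  0-simplices (10): A, B, D, E, F, G, J, L, M, N
  1-simplices (30): AB, AE, AJ, AM, BE, BG, BJ, BL, BM, BN, DF, DG, DJ, DL, DM, DN, EF, EG, EJ, EM, EN, FG, FL, FM, FN, GJ, GL, JN, LM, LN
  2-simplices (20): ABJ, ABM, AEJ, AEM, BEG, BEN, BGL, BJN, BLM, DFG, DFM, DGJ, DJN, DLM, DLN, EFM, EFN, EGJ, FGL, FLN

Hence C_0 ≅ Z^10, C_1 ≅ Z^30, C_2 ≅ Z^20.

The boundary map ∂_1: C_1 → C_0 maps an edge to its endpoints' difference, ∂[p,q] = q − p. For instance
  ∂BG = G − B.
As a 10×30 matrix over Z this has rank 9, with invariant factors (1,1,1,1,1,1,1,1,1).

Boundary ∂_2: C_2 → C_1 sends each 2-simplex [p,q,r] to [q,r] − [p,r] + [p,q]. For instance
  ∂EGJ = GJ − EJ + EG,
  ∂DLM = LM − DM + DL.
The resulting 30×20 matrix has rank 20, and its Smith normal form has invariant factors (1,1,1,1,1,1,1,1,1,1,1,1,1,1,1,1,1,1,1,2).

Now H_k = ker ∂_k / im ∂_{k+1}, so:

  H_0: rank C_0 − rank ∂_1 = 10 − 9 = 1, and the invariant factors of ∂_1 are all 1, so H_0 = Z.
  H_1: rank ker ∂_1 − rank ∂_2 = (30 − 9) − 20 = 1, and ∂_2 has invariant factor 2 > 1, so H_1 = Z ⊕ Z/2.
  H_2: rank ker ∂_2 − rank ∂_3 = (20 − 20) − 0 = 0, and there is no ∂_3, so H_2 = 0.

H_0 ≅ Z,  H_1 ≅ Z ⊕ Z/2,  H_2 = 0.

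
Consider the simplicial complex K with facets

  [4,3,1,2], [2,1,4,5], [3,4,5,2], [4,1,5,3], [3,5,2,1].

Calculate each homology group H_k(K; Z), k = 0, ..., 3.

H_0 = Z,  H_1 = 0,  H_2 = 0,  H_3 = Z.

We work with the vertex ordering 1 < 2 < 3 < 4 < 5. The simplices of K, each written with vertices in increasing order, are:

  0-simplices (5): [1], [2], [3], [4], [5]
  1-simplices (10): [1,2], [1,3], [1,4], [1,5], [2,3], [2,4], [2,5], [3,4], [3,5], [4,5]
  2-simplices (10): [1,2,3], [1,2,4], [1,2,5], [1,3,4], [1,3,5], [1,4,5], [2,3,4], [2,3,5], [2,4,5], [3,4,5]
  3-simplices (5): [1,2,3,4], [1,2,3,5], [1,2,4,5], [1,3,4,5], [2,3,4,5]

giving chain groups C_0 ≅ Z^5, C_1 ≅ Z^10, C_2 ≅ Z^10, C_3 ≅ Z^5.

∂_1: C_1 → C_0 is given by ∂[p,q] = [q] − [p]. For instance
  ∂[3,5] = [5] − [3].
As a 5×10 matrix over Z this has rank 4, with invariant factors (1,1,1,1).

∂_2: C_2 → C_1 acts by ∂[p,q,r] = [q,r] − [p,r] + [p,q]. For instance
  ∂[2,3,4] = [3,4] − [2,4] + [2,3],
  ∂[1,2,4] = [2,4] − [1,4] + [1,2].
The 10×10 boundary matrix has rank 6 and Smith normal form diag(1,1,1,1,1,1).

Boundary ∂_3: C_3 → C_2 sends each 3-simplex σ to the alternating sum Σ_i (−1)^i (σ with its i-th vertex removed). For instance
  ∂[1,2,3,5] = [2,3,5] − [1,3,5] + [1,2,5] − [1,2,3],
  ∂[2,3,4,5] = [3,4,5] − [2,4,5] + [2,3,5] − [2,3,4].
The resulting 10×5 matrix has rank 4, and its Smith normal form has invariant factors (1,1,1,1).

From H_k ≅ ker(∂_k) / im(∂_{k+1}) we obtain:

  H_0: rank C_0 − rank ∂_1 = 5 − 4 = 1, and the invariant factors of ∂_1 are all 1, so H_0 = Z.
  H_1: rank ker ∂_1 − rank ∂_2 = (10 − 4) − 6 = 0, and the invariant factors of ∂_2 are all 1, so H_1 = 0.
  H_2: rank ker ∂_2 − rank ∂_3 = (10 − 6) − 4 = 0, and the invariant factors of ∂_3 are all 1, so H_2 = 0.
  H_3: rank ker ∂_3 − rank ∂_4 = (5 − 4) − 0 = 1, and there is no ∂_4, so H_3 = Z.

(K is a triangulation of the 3-sphere S^3.)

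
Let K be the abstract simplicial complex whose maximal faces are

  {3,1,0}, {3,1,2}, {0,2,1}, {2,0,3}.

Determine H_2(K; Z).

H_2 = Z.

Order the vertices as 0 < 1 < 2 < 3. Listing each simplex with vertices in this order, K has dimension 2 with simplices:

  0-simplices (4): [0], [1], [2], [3]
  1-simplices (6): [0,1], [0,2], [0,3], [1,2], [1,3], [2,3]
  2-simplices (4): [0,1,2], [0,1,3], [0,2,3], [1,2,3]

Hence C_0 ≅ Z^4, C_1 ≅ Z^6, C_2 ≅ Z^4.

∂_1: C_1 → C_0 sends each edge [p,q] (with p < q) to q − p.
As a 4×6 matrix over Z this has rank 3, with invariant factors (1,1,1).

Boundary ∂_2: C_2 → C_1 maps a triangle to the signed sum of its edges. For instance
  ∂[0,2,3] = [2,3] − [0,3] + [0,2],
  ∂[0,1,2] = [1,2] − [0,2] + [0,1].
The 6×4 boundary matrix has rank 3 and Smith normal form diag(1,1,1).

Computing H_k = (kernel of ∂_k) / (image of ∂_{k+1}):

  H_2: rank ker ∂_2 − rank ∂_3 = (4 − 3) − 0 = 1, and there is no ∂_3, so H_2 = Z.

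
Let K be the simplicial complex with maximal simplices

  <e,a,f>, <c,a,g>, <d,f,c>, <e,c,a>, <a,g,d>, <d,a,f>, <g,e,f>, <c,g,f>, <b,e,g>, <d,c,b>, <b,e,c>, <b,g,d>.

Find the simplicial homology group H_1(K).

Take the total order a < b < c < d < e < f < g on the vertex set. Then K (dimension 2) consists of the simplices:

  0-simplices (7): a, b, c, d, e, f, g
  1-simplices (18): ac, ad, ae, af, ag, bc, bd, be, bg, cd, ce, cf, cg, df, dg, ef, eg, fg
  2-simplices (12): ace, acg, adf, adg, aef, bcd, bce, bdg, beg, cdf, cfg, efg

Hence C_0 ≅ Z^7, C_1 ≅ Z^18, C_2 ≅ Z^12.

Boundary ∂_1: C_1 → C_0 maps an edge to its endpoints' difference, ∂[p,q] = q − p.
The 7×18 boundary matrix has rank 6 and Smith normal form diag(1,1,1,1,1,1).

Boundary ∂_2: C_2 → C_1 maps a triangle to the signed sum of its edges. For instance
  ∂efg = fg − eg + ef,
  ∂adg = dg − ag + ad.
This gives a 18×12 integer matrix of rank 12; reducing to Smith normal form yields diagonal entries (1,1,1,1,1,1,1,1,1,1,1,2).

Reading off H_k = ker ∂_k / im ∂_{k+1}:

  H_1: rank ker ∂_1 − rank ∂_2 = (18 − 6) − 12 = 0, and ∂_2 has invariant factor 2 > 1, so H_1 = Z/2.

H_1 ≅ Z/2.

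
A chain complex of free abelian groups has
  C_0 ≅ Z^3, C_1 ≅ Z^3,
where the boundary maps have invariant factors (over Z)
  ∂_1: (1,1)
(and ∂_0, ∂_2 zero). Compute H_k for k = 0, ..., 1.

H_0: b_0 = 3 − 0 − 2 = 1; torsion from ∂_1 factors > 1: none. So H_0 ≅ Z.
H_1: b_1 = 3 − 2 − 0 = 1; torsion from ∂_2 factors > 1: none. So H_1 ≅ Z.

H_0 ≅ Z,  H_1 ≅ Z.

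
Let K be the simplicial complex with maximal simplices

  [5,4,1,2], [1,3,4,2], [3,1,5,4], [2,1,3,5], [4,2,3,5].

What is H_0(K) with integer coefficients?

We work with the vertex ordering 1 < 2 < 3 < 4 < 5. The simplices of K, each written with vertices in increasing order, are:

  0-simplices (5): [1], [2], [3], [4], [5]
  1-simplices (10): [1,2], [1,3], [1,4], [1,5], [2,3], [2,4], [2,5], [3,4], [3,5], [4,5]
  2-simplices (10): [1,2,3], [1,2,4], [1,2,5], [1,3,4], [1,3,5], [1,4,5], [2,3,4], [2,3,5], [2,4,5], [3,4,5]
  3-simplices (5): [1,2,3,4], [1,2,3,5], [1,2,4,5], [1,3,4,5], [2,3,4,5]

so the chain groups are C_0 ≅ Z^5, C_1 ≅ Z^10, C_2 ≅ Z^10, C_3 ≅ Z^5.

∂_1: C_1 → C_0 sends each edge [p,q] (with p < q) to q − p. For instance
  ∂[2,3] = [3] − [2].
The 5×10 boundary matrix has rank 4 and Smith normal form diag(1,1,1,1).

The boundary map ∂_2: C_2 → C_1 maps a triangle to the signed sum of its edges. For instance
  ∂[2,4,5] = [4,5] − [2,5] + [2,4],
  ∂[2,3,5] = [3,5] − [2,5] + [2,3].
This gives a 10×10 integer matrix of rank 6; reducing to Smith normal form yields diagonal entries (1,1,1,1,1,1).

∂_3: C_3 → C_2 sends each 3-simplex σ to the alternating sum Σ_i (−1)^i (σ with its i-th vertex removed). For instance
  ∂[1,2,3,4] = [2,3,4] − [1,3,4] + [1,2,4] − [1,2,3],
  ∂[1,3,4,5] = [3,4,5] − [1,4,5] + [1,3,5] − [1,3,4].
The 10×5 boundary matrix has rank 4 and Smith normal form diag(1,1,1,1).

Reading off H_k = ker ∂_k / im ∂_{k+1}:

  H_0: rank C_0 − rank ∂_1 = 5 − 4 = 1, and the invariant factors of ∂_1 are all 1, so H_0 ≅ Z.

H_0 = Z.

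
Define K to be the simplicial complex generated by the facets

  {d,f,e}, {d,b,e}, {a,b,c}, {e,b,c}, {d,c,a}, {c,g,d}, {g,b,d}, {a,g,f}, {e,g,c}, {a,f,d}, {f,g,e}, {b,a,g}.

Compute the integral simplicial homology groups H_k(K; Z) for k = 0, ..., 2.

Order the vertices as a < b < c < d < e < f < g. Listing each simplex with vertices in this order, K has dimension 2 with simplices:

  0-simplices (7): a, b, c, d, e, f, g
  1-simplices (18): ab, ac, ad, af, ag, bc, bd, be, bg, cd, ce, cg, de, df, dg, ef, eg, fg
  2-simplices (12): abc, abg, acd, adf, afg, bce, bde, bdg, cdg, ceg, def, efg

so the chain groups are C_0 ≅ Z^7, C_1 ≅ Z^18, C_2 ≅ Z^12.

Boundary ∂_1: C_1 → C_0 sends each edge [p,q] (with p < q) to q − p. For instance
  ∂be = e − b.
The resulting 7×18 matrix has rank 6, and its Smith normal form has invariant factors (1,1,1,1,1,1).

The boundary map ∂_2: C_2 → C_1 acts by ∂[p,q,r] = [q,r] − [p,r] + [p,q]. For instance
  ∂adf = df − af + ad,
  ∂abg = bg − ag + ab.
The resulting 18×12 matrix has rank 12, and its Smith normal form has invariant factors (1,1,1,1,1,1,1,1,1,1,1,2).

Computing H_k = (kernel of ∂_k) / (image of ∂_{k+1}):

  H_0: rank C_0 − rank ∂_1 = 7 − 6 = 1, and the invariant factors of ∂_1 are all 1, so H_0 ≅ Z.
  H_1: rank ker ∂_1 − rank ∂_2 = (18 − 6) − 12 = 0, and ∂_2 has invariant factor 2 > 1, so H_1 ≅ Z_2.
  H_2: rank ker ∂_2 − rank ∂_3 = (12 − 12) − 0 = 0, and there is no ∂_3, so H_2 ≅ 0.

As a check, the Euler characteristic is 7 − 18 + 12 = 1, which agrees with 1 − 0 + 0 = 1.

H_0 = Z,  H_1 = Z_2,  H_2 = 0.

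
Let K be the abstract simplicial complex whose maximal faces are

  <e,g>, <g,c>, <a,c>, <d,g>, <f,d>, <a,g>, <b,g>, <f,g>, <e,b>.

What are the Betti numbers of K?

Fix the vertex order a < b < c < d < e < f < g and write every simplex with vertices in increasing order. Then dim K = 1 and the simplices of K are:

  0-simplices (7): a, b, c, d, e, f, g
  1-simplices (9): ac, ag, be, bg, cg, df, dg, eg, fg

Hence C_0 ≅ Z^7, C_1 ≅ Z^9.

The boundary map ∂_1: C_1 → C_0 maps an edge to its endpoints' difference, ∂[p,q] = q − p.
The resulting 7×9 matrix has rank 6, and its Smith normal form has invariant factors (1,1,1,1,1,1).

From H_k ≅ ker(∂_k) / im(∂_{k+1}) we obtain:

  H_0: rank C_0 − rank ∂_1 = 7 − 6 = 1, and the invariant factors of ∂_1 are all 1, so H_0 = Z.
  H_1: rank ker ∂_1 − rank ∂_2 = (9 − 6) − 0 = 3, and there is no ∂_2, so H_1 = Z^3.

As a check, the Euler characteristic is 7 − 9 = -2, which agrees with 1 − 3 = -2.

Hence the Betti numbers are b_0 = 1, b_1 = 3.

b_0 = 1, b_1 = 3.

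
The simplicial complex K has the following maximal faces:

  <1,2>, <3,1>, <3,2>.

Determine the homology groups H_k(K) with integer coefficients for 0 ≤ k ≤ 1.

Take the total order 1 < 2 < 3 on the vertex set. Then K (dimension 1) consists of the simplices:

  0-simplices (3): [1], [2], [3]
  1-simplices (3): [1,2], [1,3], [2,3]

Hence C_0 ≅ Z^3, C_1 ≅ Z^3.

The boundary map ∂_1: C_1 → C_0 sends each edge [p,q] (with p < q) to q − p. For instance
  ∂[2,3] = [3] − [2].
This gives a 3×3 integer matrix of rank 2; reducing to Smith normal form yields diagonal entries (1,1).

Computing H_k = (kernel of ∂_k) / (image of ∂_{k+1}):

  H_0: rank C_0 − rank ∂_1 = 3 − 2 = 1, and the invariant factors of ∂_1 are all 1, so H_0 = Z.
  H_1: rank ker ∂_1 − rank ∂_2 = (3 − 2) − 0 = 1, and there is no ∂_2, so H_1 = Z.

H_0 ≅ Z,  H_1 ≅ Z.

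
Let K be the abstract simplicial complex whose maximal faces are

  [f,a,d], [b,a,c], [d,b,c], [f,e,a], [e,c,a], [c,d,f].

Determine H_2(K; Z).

H_2 ≅ 0.

K has 6 vertices, 12 edges, 6 triangles.
rank ∂_2 = 6, rank ∂_3 = 0 ⇒ b_2 = 6 − 6 − 0 = 0. So H_2 ≅ 0.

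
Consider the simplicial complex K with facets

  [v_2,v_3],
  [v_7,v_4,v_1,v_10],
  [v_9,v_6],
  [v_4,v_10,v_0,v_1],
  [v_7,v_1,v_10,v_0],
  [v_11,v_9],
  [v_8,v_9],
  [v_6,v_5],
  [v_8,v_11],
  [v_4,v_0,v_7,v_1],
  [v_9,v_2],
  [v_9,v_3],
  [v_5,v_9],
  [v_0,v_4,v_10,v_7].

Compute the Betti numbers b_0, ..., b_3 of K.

b_0 = 2, b_1 = 3, b_2 = 0, b_3 = 1.

Order the vertices as v_0 < v_1 < v_2 < v_3 < v_4 < v_5 < v_6 < v_7 < v_8 < v_9 < v_10 < v_11. Listing each simplex with vertices in this order, K has dimension 3 with simplices:

  0-simplices (12): [v_0], [v_1], [v_2], [v_3], [v_4], [v_5], [v_6], [v_7], [v_8], [v_9], [v_10], [v_11]
  1-simplices (19): (19 of them)
  2-simplices (10): [v_0,v_1,v_4], [v_0,v_1,v_7], [v_0,v_1,v_10], [v_0,v_4,v_7], [v_0,v_4,v_10], [v_0,v_7,v_10], [v_1,v_4,v_7], [v_1,v_4,v_10], [v_1,v_7,v_10], [v_4,v_7,v_10]
  3-simplices (5): [v_0,v_1,v_4,v_7], [v_0,v_1,v_4,v_10], [v_0,v_1,v_7,v_10], [v_0,v_4,v_7,v_10], [v_1,v_4,v_7,v_10]

so the chain groups are C_0 ≅ Z^12, C_1 ≅ Z^19, C_2 ≅ Z^10, C_3 ≅ Z^5.

The boundary map ∂_1: C_1 → C_0 is given by ∂[p,q] = [q] − [p].
This gives a 12×19 integer matrix of rank 10; reducing to Smith normal form yields diagonal entries (1,1,1,1,1,1,1,1,1,1).

∂_2: C_2 → C_1 acts by ∂[p,q,r] = [q,r] − [p,r] + [p,q]. For instance
  ∂[v_0,v_1,v_7] = [v_1,v_7] − [v_0,v_7] + [v_0,v_1],
  ∂[v_0,v_1,v_4] = [v_1,v_4] − [v_0,v_4] + [v_0,v_1].
The 19×10 boundary matrix has rank 6 and Smith normal form diag(1,1,1,1,1,1).

Boundary ∂_3: C_3 → C_2 sends each 3-simplex σ to the alternating sum Σ_i (−1)^i (σ with its i-th vertex removed). For instance
  ∂[v_0,v_1,v_4,v_10] = [v_1,v_4,v_10] − [v_0,v_4,v_10] + [v_0,v_1,v_10] − [v_0,v_1,v_4],
  ∂[v_1,v_4,v_7,v_10] = [v_4,v_7,v_10] − [v_1,v_7,v_10] + [v_1,v_4,v_10] − [v_1,v_4,v_7].
The resulting 10×5 matrix has rank 4, and its Smith normal form has invariant factors (1,1,1,1).

From H_k ≅ ker(∂_k) / im(∂_{k+1}) we obtain:

  H_0: rank C_0 − rank ∂_1 = 12 − 10 = 2, and the invariant factors of ∂_1 are all 1, so H_0 ≅ Z^2.
  H_1: rank ker ∂_1 − rank ∂_2 = (19 − 10) − 6 = 3, and the invariant factors of ∂_2 are all 1, so H_1 ≅ Z^3.
  H_2: rank ker ∂_2 − rank ∂_3 = (10 − 6) − 4 = 0, and the invariant factors of ∂_3 are all 1, so H_2 ≅ 0.
  H_3: rank ker ∂_3 − rank ∂_4 = (5 − 4) − 0 = 1, and there is no ∂_4, so H_3 ≅ Z.

As a check, the Euler characteristic is 12 − 19 + 10 − 5 = -2, which agrees with 2 − 3 + 0 − 1 = -2.

Hence the Betti numbers are b_0 = 2, b_1 = 3, b_2 = 0, b_3 = 1.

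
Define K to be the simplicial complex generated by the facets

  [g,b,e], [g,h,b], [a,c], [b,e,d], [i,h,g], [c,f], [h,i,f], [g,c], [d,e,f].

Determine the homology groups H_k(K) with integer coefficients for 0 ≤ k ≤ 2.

H_0 = Z,  H_1 = Z^2,  H_2 = 0.

Take the total order a < b < c < d < e < f < g < h < i on the vertex set. Then K (dimension 2) consists of the simplices:

  0-simplices (9): a, b, c, d, e, f, g, h, i
  1-simplices (16): ac, bd, be, bg, bh, cf, cg, de, df, ef, eg, fh, fi, gh, gi, hi
  2-simplices (6): bde, beg, bgh, def, fhi, ghi

so the chain groups are C_0 ≅ Z^9, C_1 ≅ Z^16, C_2 ≅ Z^6.

∂_1: C_1 → C_0 maps an edge to its endpoints' difference, ∂[p,q] = q − p.
The 9×16 boundary matrix has rank 8 and Smith normal form diag(1,1,1,1,1,1,1,1).

∂_2: C_2 → C_1 sends each 2-simplex [p,q,r] to [q,r] − [p,r] + [p,q]. For instance
  ∂beg = eg − bg + be,
  ∂def = ef − df + de.
As a 16×6 matrix over Z this has rank 6, with invariant factors (1,1,1,1,1,1).

Reading off H_k = ker ∂_k / im ∂_{k+1}:

  H_0: rank C_0 − rank ∂_1 = 9 − 8 = 1, and the invariant factors of ∂_1 are all 1, so H_0 = Z.
  H_1: rank ker ∂_1 − rank ∂_2 = (16 − 8) − 6 = 2, and the invariant factors of ∂_2 are all 1, so H_1 = Z^2.
  H_2: rank ker ∂_2 − rank ∂_3 = (6 − 6) − 0 = 0, and there is no ∂_3, so H_2 = 0.

As a check, the Euler characteristic is 9 − 16 + 6 = -1, which agrees with 1 − 2 + 0 = -1.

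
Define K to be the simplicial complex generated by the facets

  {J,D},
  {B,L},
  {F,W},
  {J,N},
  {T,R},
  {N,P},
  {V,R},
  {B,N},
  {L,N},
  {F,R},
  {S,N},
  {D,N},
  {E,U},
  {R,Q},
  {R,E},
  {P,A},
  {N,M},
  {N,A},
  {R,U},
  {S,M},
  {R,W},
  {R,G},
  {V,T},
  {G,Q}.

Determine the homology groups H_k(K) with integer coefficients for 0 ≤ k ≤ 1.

H_0 = Z^2,  H_1 = Z^8.

Order the vertices as A < B < D < E < F < G < J < L < M < N < P < Q < R < S < T < U < V < W. Listing each simplex with vertices in this order, K has dimension 1 with simplices:

  0-simplices (18): A, B, D, E, F, G, J, L, M, N, P, Q, R, S, T, U, V, W
  1-simplices (24): AN, AP, BL, BN, DJ, DN, ER, EU, FR, FW, GQ, GR, JN, LN, MN, MS, NP, NS, QR, RT, RU, RV, RW, TV

Hence C_0 ≅ Z^18, C_1 ≅ Z^24.

The boundary map ∂_1: C_1 → C_0 maps an edge to its endpoints' difference, ∂[p,q] = q − p. For instance
  ∂EU = U − E.
As a 18×24 matrix over Z this has rank 16, with invariant factors (1,1,1,1,1,1,1,1,1,1,1,1,1,1,1,1).

Reading off H_k = ker ∂_k / im ∂_{k+1}:

  H_0: rank C_0 − rank ∂_1 = 18 − 16 = 2, and the invariant factors of ∂_1 are all 1, so H_0 = Z^2.
  H_1: rank ker ∂_1 − rank ∂_2 = (24 − 16) − 0 = 8, and there is no ∂_2, so H_1 = Z^8.

(K is a triangulation of the disjoint union of a wedge of 4 circles and a wedge of 4 circles.)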